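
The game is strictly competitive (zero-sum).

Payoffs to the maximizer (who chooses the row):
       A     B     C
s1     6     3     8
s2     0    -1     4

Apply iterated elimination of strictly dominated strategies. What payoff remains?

Column C is strictly dominated by A for the minimizer (6<8, 0<4); eliminate C.
Column A is strictly dominated by B for the minimizer (3<6, -1<0); eliminate A.
Row s2 is strictly dominated by row s1 (3>-1); eliminate s2.
Only (s1, B) remains, with payoff 3.

3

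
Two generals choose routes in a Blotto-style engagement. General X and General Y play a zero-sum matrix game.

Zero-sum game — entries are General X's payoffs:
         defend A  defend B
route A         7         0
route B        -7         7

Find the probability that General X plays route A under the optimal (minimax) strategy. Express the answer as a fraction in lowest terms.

Row minima are 0 and -7, so General X's maximin is 0; column maxima are 7 and 7, so General Y's minimax is 7. These differ, so the equilibrium is in mixed strategies.
Let General X play route A with probability p. General Y is indifferent when 7p − 7(1−p) = 7(1−p), giving p = 2/3.

2/3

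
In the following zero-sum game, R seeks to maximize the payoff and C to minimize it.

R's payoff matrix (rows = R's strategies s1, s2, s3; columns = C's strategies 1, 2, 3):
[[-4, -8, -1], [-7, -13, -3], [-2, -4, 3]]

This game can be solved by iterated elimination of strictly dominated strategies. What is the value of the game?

-4

Column 3 is strictly dominated by 1 for C (-4<-1, -7<-3, -2<3); eliminate 3.
Column 1 is strictly dominated by 2 for C (-8<-4, -13<-7, -4<-2); eliminate 1.
Row s2 is strictly dominated by row s1 (-8>-13); eliminate s2.
Row s1 is strictly dominated by row s3 (-4>-8); eliminate s1.
Only (s3, 2) remains, with payoff -4.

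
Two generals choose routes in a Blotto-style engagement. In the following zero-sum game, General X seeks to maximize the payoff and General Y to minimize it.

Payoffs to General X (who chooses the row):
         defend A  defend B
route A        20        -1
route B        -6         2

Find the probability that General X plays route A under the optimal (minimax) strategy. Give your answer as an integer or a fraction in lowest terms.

8/29

Row minima are -1 and -6, so General X's maximin is -1; column maxima are 20 and 2, so General Y's minimax is 2. These differ, so the equilibrium is in mixed strategies.
Let General X play route A with probability p. General Y is indifferent when 20p − 6(1−p) = −p + 2(1−p), giving p = 8/29.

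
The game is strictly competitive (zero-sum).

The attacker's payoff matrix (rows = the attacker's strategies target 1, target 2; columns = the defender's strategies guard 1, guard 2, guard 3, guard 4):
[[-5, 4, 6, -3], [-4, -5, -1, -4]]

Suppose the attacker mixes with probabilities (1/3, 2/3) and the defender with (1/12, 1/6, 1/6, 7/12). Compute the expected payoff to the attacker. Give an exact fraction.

Against (1/12, 1/6, 1/6, 7/12), each row's expected payoff is target 1: -1/2; target 2: -11/3.
Taking the (1/3, 2/3)-weighted average: (1/3)·(-1/2) + (2/3)·(-11/3) = -47/18.

-47/18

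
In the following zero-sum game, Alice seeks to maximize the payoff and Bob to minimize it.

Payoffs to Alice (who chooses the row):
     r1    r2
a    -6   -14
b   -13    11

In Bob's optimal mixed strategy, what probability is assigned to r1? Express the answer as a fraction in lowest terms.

Row minima are -14 and -13, so Alice's maximin is -13; column maxima are -6 and 11, so Bob's minimax is -6. These differ, so the equilibrium is in mixed strategies.
Let Bob play r1 with probability q. Alice is indifferent when −6q − 14(1−q) = −13q + 11(1−q), giving q = 25/32.

25/32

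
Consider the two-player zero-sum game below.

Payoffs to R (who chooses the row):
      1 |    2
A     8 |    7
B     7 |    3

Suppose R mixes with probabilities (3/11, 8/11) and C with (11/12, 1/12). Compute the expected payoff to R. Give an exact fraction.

925/132

Against (11/12, 1/12), each row's expected payoff is A: 95/12; B: 20/3.
Taking the (3/11, 8/11)-weighted average: (3/11)·(95/12) + (8/11)·(20/3) = 925/132.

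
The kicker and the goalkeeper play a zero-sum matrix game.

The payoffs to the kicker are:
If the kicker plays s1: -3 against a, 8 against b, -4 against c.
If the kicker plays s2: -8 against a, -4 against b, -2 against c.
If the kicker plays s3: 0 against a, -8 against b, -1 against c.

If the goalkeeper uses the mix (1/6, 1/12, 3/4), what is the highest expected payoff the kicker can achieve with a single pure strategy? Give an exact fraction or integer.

-17/12

s1: (-3)·(1/6) + (8)·(1/12) + (-4)·(3/4) = -17/6.
s2: (-8)·(1/6) + (-4)·(1/12) + (-2)·(3/4) = -19/6.
s3: (0)·(1/6) + (-8)·(1/12) + (-1)·(3/4) = -17/12.
The best pure response is s3 with expected payoff -17/12.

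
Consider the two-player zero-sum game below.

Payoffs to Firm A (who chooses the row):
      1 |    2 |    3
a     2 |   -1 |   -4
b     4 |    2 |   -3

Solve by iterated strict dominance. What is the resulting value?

-3

Column 1 is strictly dominated by 2 for Firm B (-1<2, 2<4); eliminate 1.
Column 2 is strictly dominated by 3 for Firm B (-4<-1, -3<2); eliminate 2.
Row a is strictly dominated by row b (-3>-4); eliminate a.
Only (b, 3) remains, with payoff -3.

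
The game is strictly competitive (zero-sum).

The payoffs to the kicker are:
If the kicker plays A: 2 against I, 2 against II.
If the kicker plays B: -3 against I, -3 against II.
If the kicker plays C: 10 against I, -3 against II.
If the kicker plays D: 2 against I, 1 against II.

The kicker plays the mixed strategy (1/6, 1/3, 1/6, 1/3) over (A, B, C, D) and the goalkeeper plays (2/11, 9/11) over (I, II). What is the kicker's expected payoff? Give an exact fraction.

-25/66

Against (2/11, 9/11), each row's expected payoff is A: 2; B: -3; C: -7/11; D: 13/11.
Taking the (1/6, 1/3, 1/6, 1/3)-weighted average: (1/6)·(2) + (1/3)·(-3) + (1/6)·(-7/11) + (1/3)·(13/11) = -25/66.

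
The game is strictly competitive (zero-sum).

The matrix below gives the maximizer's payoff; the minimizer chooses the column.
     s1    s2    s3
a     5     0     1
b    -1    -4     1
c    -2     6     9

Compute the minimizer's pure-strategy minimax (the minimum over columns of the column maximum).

5

The worst case (largest entry) in each column is s1: 5, s2: 6, s3: 9.
The best (smallest) of these is 5.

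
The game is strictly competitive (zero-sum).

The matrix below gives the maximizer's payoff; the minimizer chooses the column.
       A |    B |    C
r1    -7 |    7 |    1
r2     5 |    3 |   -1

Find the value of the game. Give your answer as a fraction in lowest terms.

-1/7

Column B is strictly dominated by C for the minimizer (it gives the maximizer more in every row).
The remaining 2×2 game on (r1, r2) × (A, C) has no saddle point. Let the maximizer play r1 with probability p; indifference gives −7p + 5(1−p) = p − (1−p), so p = 3/7.
Similarly the minimizer's optimal q on A is 1/7, and the value is -7·(1/7) + (1)·(6/7) = -1/7.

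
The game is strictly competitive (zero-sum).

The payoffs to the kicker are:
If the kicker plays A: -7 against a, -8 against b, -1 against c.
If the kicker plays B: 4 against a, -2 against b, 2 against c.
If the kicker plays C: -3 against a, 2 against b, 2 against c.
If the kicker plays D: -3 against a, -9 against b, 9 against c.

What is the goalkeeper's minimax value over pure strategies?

2

The worst case (largest entry) in each column is a: 4, b: 2, c: 9.
The best (smallest) of these is 2.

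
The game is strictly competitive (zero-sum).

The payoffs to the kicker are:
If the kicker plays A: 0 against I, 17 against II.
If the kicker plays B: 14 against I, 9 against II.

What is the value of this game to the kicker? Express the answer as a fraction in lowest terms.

Row minima are 0 and 9, so the kicker's maximin is 9; column maxima are 14 and 17, so the goalkeeper's minimax is 14. These differ, so the equilibrium is in mixed strategies.
Let the kicker play A with probability p. The goalkeeper is indifferent when 14(1−p) = 17p + 9(1−p), giving p = 5/22.
Let the goalkeeper play I with probability q. The kicker is indifferent when 17(1−q) = 14q + 9(1−q), giving q = 4/11.
The value is 0·(4/11) + (17)·(7/11) = 119/11.

119/11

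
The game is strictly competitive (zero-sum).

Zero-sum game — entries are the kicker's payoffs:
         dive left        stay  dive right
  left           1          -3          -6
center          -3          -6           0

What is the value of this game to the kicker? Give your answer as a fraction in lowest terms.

Column dive left is strictly dominated by stay for the goalkeeper (it gives the kicker more in every row).
The remaining 2×2 game on (left, center) × (stay, dive right) has no saddle point. Let the kicker play left with probability p; indifference gives −3p − 6(1−p) = −6p, so p = 2/3.
Similarly the goalkeeper's optimal q on stay is 2/3, and the value is -3·(2/3) + (-6)·(1/3) = -4.

-4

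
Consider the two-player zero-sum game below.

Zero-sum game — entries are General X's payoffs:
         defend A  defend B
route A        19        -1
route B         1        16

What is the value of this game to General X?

61/7

Row minima are -1 and 1, so General X's maximin is 1; column maxima are 19 and 16, so General Y's minimax is 16. These differ, so the equilibrium is in mixed strategies.
Let General X play route A with probability p. General Y is indifferent when 19p + (1−p) = −p + 16(1−p), giving p = 3/7.
Let General Y play defend A with probability q. General X is indifferent when 19q − (1−q) = q + 16(1−q), giving q = 17/35.
The value is 19·(17/35) + (-1)·(18/35) = 61/7.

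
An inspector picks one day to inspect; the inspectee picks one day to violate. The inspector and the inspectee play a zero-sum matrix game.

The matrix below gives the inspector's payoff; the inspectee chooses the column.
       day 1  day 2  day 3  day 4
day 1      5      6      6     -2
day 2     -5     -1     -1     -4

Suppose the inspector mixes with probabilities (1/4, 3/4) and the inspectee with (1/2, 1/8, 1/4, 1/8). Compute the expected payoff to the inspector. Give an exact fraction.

Against (1/2, 1/8, 1/4, 1/8), each row's expected payoff is day 1: 9/2; day 2: -27/8.
Taking the (1/4, 3/4)-weighted average: (1/4)·(9/2) + (3/4)·(-27/8) = -45/32.

-45/32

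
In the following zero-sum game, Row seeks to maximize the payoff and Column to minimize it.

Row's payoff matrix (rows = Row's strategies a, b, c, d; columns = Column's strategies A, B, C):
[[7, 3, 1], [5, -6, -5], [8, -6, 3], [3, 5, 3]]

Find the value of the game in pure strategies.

3

Row minima: 1, -6, -6, 3 → Row's maximin is 3.
Column maxima: 8, 5, 3 → Column's minimax is 3.
They coincide at (d, C), so the value is 3.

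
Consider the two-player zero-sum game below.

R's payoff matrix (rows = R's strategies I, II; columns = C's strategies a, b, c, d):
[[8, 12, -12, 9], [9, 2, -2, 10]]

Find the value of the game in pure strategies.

-2

Row minima: -12, -2 → R's maximin is -2.
Column maxima: 9, 12, -2, 10 → C's minimax is -2.
They coincide at (II, c), so the value is -2.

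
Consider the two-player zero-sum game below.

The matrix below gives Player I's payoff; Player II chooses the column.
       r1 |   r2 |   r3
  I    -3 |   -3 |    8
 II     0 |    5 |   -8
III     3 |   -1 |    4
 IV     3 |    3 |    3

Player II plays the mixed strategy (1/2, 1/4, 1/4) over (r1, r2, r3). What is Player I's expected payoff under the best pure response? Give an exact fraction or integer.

3

I: (-3)·(1/2) + (-3)·(1/4) + (8)·(1/4) = -1/4.
II: (0)·(1/2) + (5)·(1/4) + (-8)·(1/4) = -3/4.
III: (3)·(1/2) + (-1)·(1/4) + (4)·(1/4) = 9/4.
IV: (3)·(1/2) + (3)·(1/4) + (3)·(1/4) = 3.
The best pure response is IV with expected payoff 3.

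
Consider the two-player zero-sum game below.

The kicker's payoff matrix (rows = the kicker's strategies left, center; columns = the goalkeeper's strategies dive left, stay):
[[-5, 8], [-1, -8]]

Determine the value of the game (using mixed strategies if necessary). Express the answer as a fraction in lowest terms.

-12/5

Row minima are -5 and -8, so the kicker's maximin is -5; column maxima are -1 and 8, so the goalkeeper's minimax is -1. These differ, so the equilibrium is in mixed strategies.
Let the kicker play left with probability p. The goalkeeper is indifferent when −5p − (1−p) = 8p − 8(1−p), giving p = 7/20.
Let the goalkeeper play dive left with probability q. The kicker is indifferent when −5q + 8(1−q) = −q − 8(1−q), giving q = 4/5.
The value is -5·(4/5) + (8)·(1/5) = -12/5.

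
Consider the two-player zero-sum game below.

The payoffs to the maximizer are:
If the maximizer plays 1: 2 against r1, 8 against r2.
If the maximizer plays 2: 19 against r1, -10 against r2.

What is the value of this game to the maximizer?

Row minima are 2 and -10, so the maximizer's maximin is 2; column maxima are 19 and 8, so the minimizer's minimax is 8. These differ, so the equilibrium is in mixed strategies.
Let the maximizer play 1 with probability p. The minimizer is indifferent when 2p + 19(1−p) = 8p − 10(1−p), giving p = 29/35.
Let the minimizer play r1 with probability q. The maximizer is indifferent when 2q + 8(1−q) = 19q − 10(1−q), giving q = 18/35.
The value is 2·(18/35) + (8)·(17/35) = 172/35.

172/35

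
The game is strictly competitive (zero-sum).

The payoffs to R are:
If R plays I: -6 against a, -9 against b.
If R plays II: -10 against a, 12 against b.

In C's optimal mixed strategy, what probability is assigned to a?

Row minima are -9 and -10, so R's maximin is -9; column maxima are -6 and 12, so C's minimax is -6. These differ, so the equilibrium is in mixed strategies.
Let C play a with probability q. R is indifferent when −6q − 9(1−q) = −10q + 12(1−q), giving q = 21/25.

21/25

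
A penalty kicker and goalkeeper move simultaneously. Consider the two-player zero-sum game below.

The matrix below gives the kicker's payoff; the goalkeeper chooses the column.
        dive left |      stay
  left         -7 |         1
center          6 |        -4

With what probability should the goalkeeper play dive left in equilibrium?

Row minima are -7 and -4, so the kicker's maximin is -4; column maxima are 6 and 1, so the goalkeeper's minimax is 1. These differ, so the equilibrium is in mixed strategies.
Let the goalkeeper play dive left with probability q. The kicker is indifferent when −7q + (1−q) = 6q − 4(1−q), giving q = 5/18.

5/18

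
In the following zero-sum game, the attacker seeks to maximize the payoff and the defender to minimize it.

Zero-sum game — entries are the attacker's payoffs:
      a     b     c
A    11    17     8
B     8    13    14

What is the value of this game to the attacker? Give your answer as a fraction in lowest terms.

10

Column b is strictly dominated by a for the defender (it gives the attacker more in every row).
The remaining 2×2 game on (A, B) × (a, c) has no saddle point. Let the attacker play A with probability p; indifference gives 11p + 8(1−p) = 8p + 14(1−p), so p = 2/3.
Similarly the defender's optimal q on a is 2/3, and the value is 11·(2/3) + (8)·(1/3) = 10.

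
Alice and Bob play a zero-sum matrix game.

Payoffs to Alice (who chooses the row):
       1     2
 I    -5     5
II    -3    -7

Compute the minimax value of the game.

-25/7

Row minima are -5 and -7, so Alice's maximin is -5; column maxima are -3 and 5, so Bob's minimax is -3. These differ, so the equilibrium is in mixed strategies.
Let Alice play I with probability p. Bob is indifferent when −5p − 3(1−p) = 5p − 7(1−p), giving p = 2/7.
Let Bob play 1 with probability q. Alice is indifferent when −5q + 5(1−q) = −3q − 7(1−q), giving q = 6/7.
The value is -5·(6/7) + (5)·(1/7) = -25/7.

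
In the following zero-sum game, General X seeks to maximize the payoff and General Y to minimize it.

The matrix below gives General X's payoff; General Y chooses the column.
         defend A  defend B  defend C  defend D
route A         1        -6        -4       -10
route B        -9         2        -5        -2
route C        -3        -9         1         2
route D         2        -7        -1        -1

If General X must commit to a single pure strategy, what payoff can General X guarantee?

-7

The worst-case payoff for each row is route A: -10, route B: -9, route C: -9, route D: -7.
The best of these is -7.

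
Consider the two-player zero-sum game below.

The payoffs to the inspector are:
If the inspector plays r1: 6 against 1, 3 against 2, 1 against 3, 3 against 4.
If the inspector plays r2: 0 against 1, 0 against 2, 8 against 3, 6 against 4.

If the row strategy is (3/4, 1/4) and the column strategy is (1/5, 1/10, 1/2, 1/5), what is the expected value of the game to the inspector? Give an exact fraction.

Against (1/5, 1/10, 1/2, 1/5), each row's expected payoff is r1: 13/5; r2: 26/5.
Taking the (3/4, 1/4)-weighted average: (3/4)·(13/5) + (1/4)·(26/5) = 13/4.

13/4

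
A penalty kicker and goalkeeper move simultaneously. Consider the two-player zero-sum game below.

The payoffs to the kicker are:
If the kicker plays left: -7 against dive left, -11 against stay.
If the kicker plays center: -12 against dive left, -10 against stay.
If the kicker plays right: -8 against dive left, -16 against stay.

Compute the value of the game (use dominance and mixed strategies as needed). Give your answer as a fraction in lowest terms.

-31/3

Row right is strictly dominated by row left, so the kicker never plays it.
The remaining 2×2 game on (left, center) × (dive left, stay) has no saddle point. Let the kicker play left with probability p; indifference gives −7p − 12(1−p) = −11p − 10(1−p), so p = 1/3.
Similarly the goalkeeper's optimal q on dive left is 1/6, and the value is -7·(1/6) + (-11)·(5/6) = -31/3.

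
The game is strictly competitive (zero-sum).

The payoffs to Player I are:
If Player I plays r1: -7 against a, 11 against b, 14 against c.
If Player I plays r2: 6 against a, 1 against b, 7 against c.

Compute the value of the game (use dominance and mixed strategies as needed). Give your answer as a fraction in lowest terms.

Column c is strictly dominated by b for Player II (it gives Player I more in every row).
The remaining 2×2 game on (r1, r2) × (a, b) has no saddle point. Let Player I play r1 with probability p; indifference gives −7p + 6(1−p) = 11p + (1−p), so p = 5/23.
Similarly Player II's optimal q on a is 10/23, and the value is -7·(10/23) + (11)·(13/23) = 73/23.

73/23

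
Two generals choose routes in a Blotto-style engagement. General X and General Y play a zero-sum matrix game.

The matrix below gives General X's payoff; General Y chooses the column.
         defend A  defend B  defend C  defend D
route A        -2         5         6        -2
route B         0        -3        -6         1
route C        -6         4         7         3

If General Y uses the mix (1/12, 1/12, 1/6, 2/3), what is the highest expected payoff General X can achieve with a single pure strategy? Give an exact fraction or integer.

route A: (-2)·(1/12) + (5)·(1/12) + (6)·(1/6) + (-2)·(2/3) = -1/12.
route B: (0)·(1/12) + (-3)·(1/12) + (-6)·(1/6) + (1)·(2/3) = -7/12.
route C: (-6)·(1/12) + (4)·(1/12) + (7)·(1/6) + (3)·(2/3) = 3.
The best pure response is route C with expected payoff 3.

3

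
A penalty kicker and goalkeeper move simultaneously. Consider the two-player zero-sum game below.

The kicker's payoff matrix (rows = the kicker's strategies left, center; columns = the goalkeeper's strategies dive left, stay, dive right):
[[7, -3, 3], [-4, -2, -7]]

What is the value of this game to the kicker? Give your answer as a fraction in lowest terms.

Column dive left is strictly dominated by dive right for the goalkeeper (it gives the kicker more in every row).
The remaining 2×2 game on (left, center) × (stay, dive right) has no saddle point. Let the kicker play left with probability p; indifference gives −3p − 2(1−p) = 3p − 7(1−p), so p = 5/11.
Similarly the goalkeeper's optimal q on stay is 10/11, and the value is -3·(10/11) + (3)·(1/11) = -27/11.

-27/11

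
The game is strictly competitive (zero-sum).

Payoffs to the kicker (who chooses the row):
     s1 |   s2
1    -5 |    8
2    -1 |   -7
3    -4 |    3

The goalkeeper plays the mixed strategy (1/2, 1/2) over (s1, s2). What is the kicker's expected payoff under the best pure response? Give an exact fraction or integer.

1: (-5)·(1/2) + (8)·(1/2) = 3/2.
2: (-1)·(1/2) + (-7)·(1/2) = -4.
3: (-4)·(1/2) + (3)·(1/2) = -1/2.
The best pure response is 1 with expected payoff 3/2.

3/2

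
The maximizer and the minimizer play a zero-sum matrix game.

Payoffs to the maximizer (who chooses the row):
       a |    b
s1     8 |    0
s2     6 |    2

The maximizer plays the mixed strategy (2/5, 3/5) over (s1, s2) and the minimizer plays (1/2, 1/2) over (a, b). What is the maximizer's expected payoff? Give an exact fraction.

4

Against (1/2, 1/2), each row's expected payoff is s1: 4; s2: 4.
Taking the (2/5, 3/5)-weighted average: (2/5)·(4) + (3/5)·(4) = 4.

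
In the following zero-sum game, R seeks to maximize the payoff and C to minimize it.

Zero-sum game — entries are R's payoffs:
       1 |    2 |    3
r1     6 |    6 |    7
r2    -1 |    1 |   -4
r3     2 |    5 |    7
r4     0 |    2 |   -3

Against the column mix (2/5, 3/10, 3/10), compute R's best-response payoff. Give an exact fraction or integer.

63/10

r1: (6)·(2/5) + (6)·(3/10) + (7)·(3/10) = 63/10.
r2: (-1)·(2/5) + (1)·(3/10) + (-4)·(3/10) = -13/10.
r3: (2)·(2/5) + (5)·(3/10) + (7)·(3/10) = 22/5.
r4: (0)·(2/5) + (2)·(3/10) + (-3)·(3/10) = -3/10.
The best pure response is r1 with expected payoff 63/10.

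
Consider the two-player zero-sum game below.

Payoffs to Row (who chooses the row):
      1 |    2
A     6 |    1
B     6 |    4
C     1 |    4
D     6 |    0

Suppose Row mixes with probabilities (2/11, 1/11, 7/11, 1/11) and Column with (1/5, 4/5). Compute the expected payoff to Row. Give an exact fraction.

167/55

Against (1/5, 4/5), each row's expected payoff is A: 2; B: 22/5; C: 17/5; D: 6/5.
Taking the (2/11, 1/11, 7/11, 1/11)-weighted average: (2/11)·(2) + (1/11)·(22/5) + (7/11)·(17/5) + (1/11)·(6/5) = 167/55.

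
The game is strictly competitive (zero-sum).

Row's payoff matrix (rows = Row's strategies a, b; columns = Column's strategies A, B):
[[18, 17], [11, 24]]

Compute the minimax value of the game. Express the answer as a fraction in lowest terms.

Row minima are 17 and 11, so Row's maximin is 17; column maxima are 18 and 24, so Column's minimax is 18. These differ, so the equilibrium is in mixed strategies.
Let Row play a with probability p. Column is indifferent when 18p + 11(1−p) = 17p + 24(1−p), giving p = 13/14.
Let Column play A with probability q. Row is indifferent when 18q + 17(1−q) = 11q + 24(1−q), giving q = 1/2.
The value is 18·(1/2) + (17)·(1/2) = 35/2.

35/2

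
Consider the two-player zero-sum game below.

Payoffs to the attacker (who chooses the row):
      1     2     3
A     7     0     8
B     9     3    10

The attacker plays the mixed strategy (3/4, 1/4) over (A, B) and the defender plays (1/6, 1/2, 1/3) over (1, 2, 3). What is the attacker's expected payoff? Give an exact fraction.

107/24

Against (1/6, 1/2, 1/3), each row's expected payoff is A: 23/6; B: 19/3.
Taking the (3/4, 1/4)-weighted average: (3/4)·(23/6) + (1/4)·(19/3) = 107/24.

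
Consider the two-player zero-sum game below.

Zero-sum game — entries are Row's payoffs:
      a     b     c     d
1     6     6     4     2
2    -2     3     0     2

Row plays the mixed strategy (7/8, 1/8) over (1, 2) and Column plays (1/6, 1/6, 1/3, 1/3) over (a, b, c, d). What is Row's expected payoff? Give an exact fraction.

173/48

Against (1/6, 1/6, 1/3, 1/3), each row's expected payoff is 1: 4; 2: 5/6.
Taking the (7/8, 1/8)-weighted average: (7/8)·(4) + (1/8)·(5/6) = 173/48.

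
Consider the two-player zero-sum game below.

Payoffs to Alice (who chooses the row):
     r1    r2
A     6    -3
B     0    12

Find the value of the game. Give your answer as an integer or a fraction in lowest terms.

Row minima are -3 and 0, so Alice's maximin is 0; column maxima are 6 and 12, so Bob's minimax is 6. These differ, so the equilibrium is in mixed strategies.
Let Alice play A with probability p. Bob is indifferent when 6p = −3p + 12(1−p), giving p = 4/7.
Let Bob play r1 with probability q. Alice is indifferent when 6q − 3(1−q) = 12(1−q), giving q = 5/7.
The value is 6·(5/7) + (-3)·(2/7) = 24/7.

24/7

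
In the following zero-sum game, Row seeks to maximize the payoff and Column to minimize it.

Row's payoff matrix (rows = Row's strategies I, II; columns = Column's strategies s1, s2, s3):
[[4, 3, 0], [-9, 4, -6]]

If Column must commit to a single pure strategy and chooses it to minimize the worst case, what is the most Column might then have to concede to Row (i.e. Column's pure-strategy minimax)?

0

The worst case (largest entry) in each column is s1: 4, s2: 4, s3: 0.
The best (smallest) of these is 0.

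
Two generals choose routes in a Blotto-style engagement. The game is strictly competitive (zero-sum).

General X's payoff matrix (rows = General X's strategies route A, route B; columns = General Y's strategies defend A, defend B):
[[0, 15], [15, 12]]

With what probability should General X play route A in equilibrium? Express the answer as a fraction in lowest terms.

1/6

Row minima are 0 and 12, so General X's maximin is 12; column maxima are 15 and 15, so General Y's minimax is 15. These differ, so the equilibrium is in mixed strategies.
Let General X play route A with probability p. General Y is indifferent when 15(1−p) = 15p + 12(1−p), giving p = 1/6.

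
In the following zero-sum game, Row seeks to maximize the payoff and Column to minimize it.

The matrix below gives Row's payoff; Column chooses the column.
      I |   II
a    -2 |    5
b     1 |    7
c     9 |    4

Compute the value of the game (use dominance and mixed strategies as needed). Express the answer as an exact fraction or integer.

59/11

Row a is strictly dominated by row b, so Row never plays it.
The remaining 2×2 game on (b, c) × (I, II) has no saddle point. Let Row play b with probability p; indifference gives p + 9(1−p) = 7p + 4(1−p), so p = 5/11.
Similarly Column's optimal q on I is 3/11, and the value is 1·(3/11) + (7)·(8/11) = 59/11.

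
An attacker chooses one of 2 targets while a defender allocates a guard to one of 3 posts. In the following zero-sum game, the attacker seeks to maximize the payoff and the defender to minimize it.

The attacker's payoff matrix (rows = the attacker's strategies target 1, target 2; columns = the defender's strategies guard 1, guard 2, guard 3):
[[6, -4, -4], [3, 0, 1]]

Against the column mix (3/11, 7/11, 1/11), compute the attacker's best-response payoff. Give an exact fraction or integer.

target 1: (6)·(3/11) + (-4)·(7/11) + (-4)·(1/11) = -14/11.
target 2: (3)·(3/11) + (0)·(7/11) + (1)·(1/11) = 10/11.
The best pure response is target 2 with expected payoff 10/11.

10/11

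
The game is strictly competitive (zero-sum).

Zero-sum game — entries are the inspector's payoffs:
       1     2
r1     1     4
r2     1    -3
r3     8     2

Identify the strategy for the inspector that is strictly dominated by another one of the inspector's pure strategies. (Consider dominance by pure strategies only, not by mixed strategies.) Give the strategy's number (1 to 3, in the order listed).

2

Compare r2 with r3: 8 > 1, 2 > -3.
So r3 strictly dominates r2 for the inspector; r2 is strictly dominated.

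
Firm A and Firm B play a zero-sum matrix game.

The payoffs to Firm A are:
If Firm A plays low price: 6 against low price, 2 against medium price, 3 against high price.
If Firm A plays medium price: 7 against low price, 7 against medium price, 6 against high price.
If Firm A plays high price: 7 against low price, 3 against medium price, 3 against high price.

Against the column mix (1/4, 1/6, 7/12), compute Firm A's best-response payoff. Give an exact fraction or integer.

77/12

low price: (6)·(1/4) + (2)·(1/6) + (3)·(7/12) = 43/12.
medium price: (7)·(1/4) + (7)·(1/6) + (6)·(7/12) = 77/12.
high price: (7)·(1/4) + (3)·(1/6) + (3)·(7/12) = 4.
The best pure response is medium price with expected payoff 77/12.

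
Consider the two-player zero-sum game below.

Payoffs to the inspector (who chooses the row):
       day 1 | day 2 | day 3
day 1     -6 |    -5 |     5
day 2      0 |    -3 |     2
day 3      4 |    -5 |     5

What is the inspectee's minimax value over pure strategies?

-3

The worst case (largest entry) in each column is day 1: 4, day 2: -3, day 3: 5.
The best (smallest) of these is -3.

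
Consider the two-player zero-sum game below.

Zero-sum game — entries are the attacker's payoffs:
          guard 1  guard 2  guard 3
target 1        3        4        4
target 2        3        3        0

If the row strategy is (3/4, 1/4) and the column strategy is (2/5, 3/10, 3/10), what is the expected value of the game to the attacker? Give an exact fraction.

129/40

Against (2/5, 3/10, 3/10), each row's expected payoff is target 1: 18/5; target 2: 21/10.
Taking the (3/4, 1/4)-weighted average: (3/4)·(18/5) + (1/4)·(21/10) = 129/40.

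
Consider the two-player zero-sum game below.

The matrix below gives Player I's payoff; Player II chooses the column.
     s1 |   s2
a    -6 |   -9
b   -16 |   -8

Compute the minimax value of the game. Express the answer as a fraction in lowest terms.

-96/11

Row minima are -9 and -16, so Player I's maximin is -9; column maxima are -6 and -8, so Player II's minimax is -8. These differ, so the equilibrium is in mixed strategies.
Let Player I play a with probability p. Player II is indifferent when −6p − 16(1−p) = −9p − 8(1−p), giving p = 8/11.
Let Player II play s1 with probability q. Player I is indifferent when −6q − 9(1−q) = −16q − 8(1−q), giving q = 1/11.
The value is -6·(1/11) + (-9)·(10/11) = -96/11.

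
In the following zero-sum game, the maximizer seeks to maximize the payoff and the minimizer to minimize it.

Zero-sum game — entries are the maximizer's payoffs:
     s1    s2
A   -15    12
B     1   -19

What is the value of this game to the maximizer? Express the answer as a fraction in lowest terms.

-273/47

Row minima are -15 and -19, so the maximizer's maximin is -15; column maxima are 1 and 12, so the minimizer's minimax is 1. These differ, so the equilibrium is in mixed strategies.
Let the maximizer play A with probability p. The minimizer is indifferent when −15p + (1−p) = 12p − 19(1−p), giving p = 20/47.
Let the minimizer play s1 with probability q. The maximizer is indifferent when −15q + 12(1−q) = q − 19(1−q), giving q = 31/47.
The value is -15·(31/47) + (12)·(16/47) = -273/47.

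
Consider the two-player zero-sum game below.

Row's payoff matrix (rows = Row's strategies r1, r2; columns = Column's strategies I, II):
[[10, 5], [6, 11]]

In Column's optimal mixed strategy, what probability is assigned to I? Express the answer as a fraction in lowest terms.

3/5

Row minima are 5 and 6, so Row's maximin is 6; column maxima are 10 and 11, so Column's minimax is 10. These differ, so the equilibrium is in mixed strategies.
Let Column play I with probability q. Row is indifferent when 10q + 5(1−q) = 6q + 11(1−q), giving q = 3/5.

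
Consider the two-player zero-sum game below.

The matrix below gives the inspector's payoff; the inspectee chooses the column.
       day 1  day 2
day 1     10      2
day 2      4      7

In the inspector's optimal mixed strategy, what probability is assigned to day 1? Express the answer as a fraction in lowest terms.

Row minima are 2 and 4, so the inspector's maximin is 4; column maxima are 10 and 7, so the inspectee's minimax is 7. These differ, so the equilibrium is in mixed strategies.
Let the inspector play day 1 with probability p. The inspectee is indifferent when 10p + 4(1−p) = 2p + 7(1−p), giving p = 3/11.

3/11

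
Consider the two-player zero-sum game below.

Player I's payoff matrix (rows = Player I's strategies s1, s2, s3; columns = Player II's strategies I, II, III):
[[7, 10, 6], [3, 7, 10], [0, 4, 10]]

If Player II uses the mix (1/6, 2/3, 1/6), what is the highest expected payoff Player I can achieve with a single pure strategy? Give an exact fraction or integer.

53/6

s1: (7)·(1/6) + (10)·(2/3) + (6)·(1/6) = 53/6.
s2: (3)·(1/6) + (7)·(2/3) + (10)·(1/6) = 41/6.
s3: (0)·(1/6) + (4)·(2/3) + (10)·(1/6) = 13/3.
The best pure response is s1 with expected payoff 53/6.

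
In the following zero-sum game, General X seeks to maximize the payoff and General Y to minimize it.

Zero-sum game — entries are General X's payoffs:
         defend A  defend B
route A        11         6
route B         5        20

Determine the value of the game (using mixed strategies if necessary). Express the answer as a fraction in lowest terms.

19/2

Row minima are 6 and 5, so General X's maximin is 6; column maxima are 11 and 20, so General Y's minimax is 11. These differ, so the equilibrium is in mixed strategies.
Let General X play route A with probability p. General Y is indifferent when 11p + 5(1−p) = 6p + 20(1−p), giving p = 3/4.
Let General Y play defend A with probability q. General X is indifferent when 11q + 6(1−q) = 5q + 20(1−q), giving q = 7/10.
The value is 11·(7/10) + (6)·(3/10) = 19/2.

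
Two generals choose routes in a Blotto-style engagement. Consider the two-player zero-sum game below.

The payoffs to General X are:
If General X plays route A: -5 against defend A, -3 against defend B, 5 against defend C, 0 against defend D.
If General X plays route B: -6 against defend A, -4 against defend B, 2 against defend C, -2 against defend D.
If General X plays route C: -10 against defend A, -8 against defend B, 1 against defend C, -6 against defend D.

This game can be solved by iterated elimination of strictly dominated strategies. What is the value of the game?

Column defend B is strictly dominated by defend A for General Y (-5<-3, -6<-4, -10<-8); eliminate defend B.
Row route C is strictly dominated by row route A (-5>-10, 5>1, 0>-6); eliminate route C.
Column defend D is strictly dominated by defend A for General Y (-5<0, -6<-2); eliminate defend D.
Column defend C is strictly dominated by defend A for General Y (-5<5, -6<2); eliminate defend C.
Row route B is strictly dominated by row route A (-5>-6); eliminate route B.
Only (route A, defend A) remains, with payoff -5.

-5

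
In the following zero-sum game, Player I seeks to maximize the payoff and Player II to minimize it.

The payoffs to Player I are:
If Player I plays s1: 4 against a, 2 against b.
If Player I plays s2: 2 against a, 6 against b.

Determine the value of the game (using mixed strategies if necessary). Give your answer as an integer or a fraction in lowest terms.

10/3

Row minima are 2 and 2, so Player I's maximin is 2; column maxima are 4 and 6, so Player II's minimax is 4. These differ, so the equilibrium is in mixed strategies.
Let Player I play s1 with probability p. Player II is indifferent when 4p + 2(1−p) = 2p + 6(1−p), giving p = 2/3.
Let Player II play a with probability q. Player I is indifferent when 4q + 2(1−q) = 2q + 6(1−q), giving q = 2/3.
The value is 4·(2/3) + (2)·(1/3) = 10/3.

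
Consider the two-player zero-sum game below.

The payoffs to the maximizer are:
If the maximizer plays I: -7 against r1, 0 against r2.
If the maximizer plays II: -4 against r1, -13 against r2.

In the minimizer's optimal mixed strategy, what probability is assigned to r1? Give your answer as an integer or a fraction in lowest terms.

13/16

Row minima are -7 and -13, so the maximizer's maximin is -7; column maxima are -4 and 0, so the minimizer's minimax is -4. These differ, so the equilibrium is in mixed strategies.
Let the minimizer play r1 with probability q. The maximizer is indifferent when −7q = −4q − 13(1−q), giving q = 13/16.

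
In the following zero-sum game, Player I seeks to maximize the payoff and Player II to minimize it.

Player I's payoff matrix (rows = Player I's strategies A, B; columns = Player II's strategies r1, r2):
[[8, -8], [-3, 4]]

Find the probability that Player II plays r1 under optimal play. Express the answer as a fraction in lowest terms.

Row minima are -8 and -3, so Player I's maximin is -3; column maxima are 8 and 4, so Player II's minimax is 4. These differ, so the equilibrium is in mixed strategies.
Let Player II play r1 with probability q. Player I is indifferent when 8q − 8(1−q) = −3q + 4(1−q), giving q = 12/23.

12/23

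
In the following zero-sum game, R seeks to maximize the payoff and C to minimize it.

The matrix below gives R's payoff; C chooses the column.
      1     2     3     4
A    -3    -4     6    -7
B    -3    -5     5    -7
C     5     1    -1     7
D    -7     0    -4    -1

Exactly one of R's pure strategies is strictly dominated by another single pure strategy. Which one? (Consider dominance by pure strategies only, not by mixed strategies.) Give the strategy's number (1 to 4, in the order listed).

Compare D with C: 5 > -7, 1 > 0, -1 > -4, 7 > -1.
So C strictly dominates D for R; D is strictly dominated.

4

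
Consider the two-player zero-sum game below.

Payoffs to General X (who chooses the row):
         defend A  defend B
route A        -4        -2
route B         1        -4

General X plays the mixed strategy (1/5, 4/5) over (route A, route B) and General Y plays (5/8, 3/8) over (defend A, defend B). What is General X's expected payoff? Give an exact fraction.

-27/20

Against (5/8, 3/8), each row's expected payoff is route A: -13/4; route B: -7/8.
Taking the (1/5, 4/5)-weighted average: (1/5)·(-13/4) + (4/5)·(-7/8) = -27/20.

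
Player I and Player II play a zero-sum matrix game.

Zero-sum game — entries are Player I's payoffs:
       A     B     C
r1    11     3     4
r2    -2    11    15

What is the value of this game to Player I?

Column C is strictly dominated by B for Player II (it gives Player I more in every row).
The remaining 2×2 game on (r1, r2) × (A, B) has no saddle point. Let Player I play r1 with probability p; indifference gives 11p − 2(1−p) = 3p + 11(1−p), so p = 13/21.
Similarly Player II's optimal q on A is 8/21, and the value is 11·(8/21) + (3)·(13/21) = 127/21.

127/21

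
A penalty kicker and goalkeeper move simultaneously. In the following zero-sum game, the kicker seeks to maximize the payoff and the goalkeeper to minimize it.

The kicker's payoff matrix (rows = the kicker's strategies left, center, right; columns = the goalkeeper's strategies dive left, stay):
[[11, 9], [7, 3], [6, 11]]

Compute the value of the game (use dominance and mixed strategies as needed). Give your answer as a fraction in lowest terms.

67/7

Row center is strictly dominated by row left, so the kicker never plays it.
The remaining 2×2 game on (left, right) × (dive left, stay) has no saddle point. Let the kicker play left with probability p; indifference gives 11p + 6(1−p) = 9p + 11(1−p), so p = 5/7.
Similarly the goalkeeper's optimal q on dive left is 2/7, and the value is 11·(2/7) + (9)·(5/7) = 67/7.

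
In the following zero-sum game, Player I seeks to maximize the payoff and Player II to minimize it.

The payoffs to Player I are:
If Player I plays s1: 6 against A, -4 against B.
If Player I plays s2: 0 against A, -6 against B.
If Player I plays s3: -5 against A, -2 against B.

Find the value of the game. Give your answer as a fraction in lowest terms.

-32/13

Row s2 is strictly dominated by row s1, so Player I never plays it.
The remaining 2×2 game on (s1, s3) × (A, B) has no saddle point. Let Player I play s1 with probability p; indifference gives 6p − 5(1−p) = −4p − 2(1−p), so p = 3/13.
Similarly Player II's optimal q on A is 2/13, and the value is 6·(2/13) + (-4)·(11/13) = -32/13.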